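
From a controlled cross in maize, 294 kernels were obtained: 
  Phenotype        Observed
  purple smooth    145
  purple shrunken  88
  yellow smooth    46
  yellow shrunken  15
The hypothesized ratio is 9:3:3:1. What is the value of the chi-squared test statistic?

The 9:3:3:1 ratio has 16 parts, so with N = 294 the expected counts are:
  purple smooth: 294 × 9/16 = 165.375
  purple shrunken: 294 × 3/16 = 55.125
  yellow smooth: 294 × 3/16 = 55.125
  yellow shrunken: 294 × 1/16 = 18.375
χ² = Σ (O − E)² / E
  purple smooth: (145 − 165.375)² / 165.375 = 2.5103
  purple shrunken: (88 − 55.125)² / 55.125 = 19.6057
  yellow smooth: (46 − 55.125)² / 55.125 = 1.5105
  yellow shrunken: (15 − 18.375)² / 18.375 = 0.6199
χ² = 2.5103 + 19.6057 + 1.5105 + 0.6199 = 24.2464 ≈ 24.246

24.246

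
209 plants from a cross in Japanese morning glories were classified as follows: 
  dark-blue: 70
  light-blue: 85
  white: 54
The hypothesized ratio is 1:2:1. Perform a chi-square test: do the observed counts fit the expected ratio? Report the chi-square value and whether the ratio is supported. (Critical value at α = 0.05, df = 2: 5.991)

Total ratio parts = 4. Expected numbers out of 209:
  dark-blue: 209 × 1/4 = 52.25
  light-blue: 209 × 2/4 = 104.5
  white: 209 × 1/4 = 52.25
χ² = Σ (O − E)² / E
  dark-blue: (70 − 52.25)² / 52.25 = 6.0299
  light-blue: (85 − 104.5)² / 104.5 = 3.6388
  white: (54 − 52.25)² / 52.25 = 0.0586
χ² = 6.0299 + 3.6388 + 0.0586 = 9.7273 ≈ 9.727
Degrees of freedom = 3 − 1 = 2; critical value at α = 0.05 is 5.991.
Since 9.727 > 5.991, we reject the null hypothesis — the data do not fit the 1:2:1 ratio.

9.727; not consistent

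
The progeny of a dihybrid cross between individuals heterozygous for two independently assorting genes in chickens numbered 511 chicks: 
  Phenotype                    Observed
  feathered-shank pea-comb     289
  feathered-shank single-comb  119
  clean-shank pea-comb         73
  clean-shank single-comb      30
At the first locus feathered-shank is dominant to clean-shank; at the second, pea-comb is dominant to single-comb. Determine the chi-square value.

11.169

A dihybrid F₂ with independent assortment and complete dominance at both loci gives a 9:3:3:1 phenotypic ratio.
The 9:3:3:1 ratio has 16 parts, so with N = 511 the expected counts are:
  feathered-shank pea-comb: 511 × 9/16 = 287.4375
  feathered-shank single-comb: 511 × 3/16 = 95.8125
  clean-shank pea-comb: 511 × 3/16 = 95.8125
  clean-shank single-comb: 511 × 1/16 = 31.9375
χ² = Σ (O − E)² / E
  feathered-shank pea-comb: (289 − 287.4375)² / 287.4375 = 0.0085
  feathered-shank single-comb: (119 − 95.8125)² / 95.8125 = 5.6116
  clean-shank pea-comb: (73 − 95.8125)² / 95.8125 = 5.4315
  clean-shank single-comb: (30 − 31.9375)² / 31.9375 = 0.1175
χ² = 0.0085 + 5.6116 + 5.4315 + 0.1175 = 11.1691 ≈ 11.169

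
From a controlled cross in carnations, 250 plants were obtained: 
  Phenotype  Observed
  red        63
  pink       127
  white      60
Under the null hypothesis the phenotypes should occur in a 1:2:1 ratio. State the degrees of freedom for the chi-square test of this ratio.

2

A goodness-of-fit test with 3 phenotype classes has df = 3 − 1 = 2.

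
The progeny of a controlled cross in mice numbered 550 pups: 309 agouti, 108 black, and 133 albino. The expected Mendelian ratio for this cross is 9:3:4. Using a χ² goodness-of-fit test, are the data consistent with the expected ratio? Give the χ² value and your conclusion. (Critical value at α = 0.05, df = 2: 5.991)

0.378; consistent

Under the 9:3:4 hypothesis (Σ ratio = 16, N = 550):
  agouti: 550 × 9/16 = 309.375
  black: 550 × 3/16 = 103.125
  albino: 550 × 4/16 = 137.5
χ² = Σ (O − E)² / E
  agouti: (309 − 309.375)² / 309.375 = 0.0005
  black: (108 − 103.125)² / 103.125 = 0.2305
  albino: (133 − 137.5)² / 137.5 = 0.1473
χ² = 0.0005 + 0.2305 + 0.1473 = 0.3783 ≈ 0.378
Degrees of freedom = 3 − 1 = 2; critical value at α = 0.05 is 5.991.
Since 0.378 < 5.991, we fail to reject the null hypothesis — the data are consistent with the 9:3:4 ratio.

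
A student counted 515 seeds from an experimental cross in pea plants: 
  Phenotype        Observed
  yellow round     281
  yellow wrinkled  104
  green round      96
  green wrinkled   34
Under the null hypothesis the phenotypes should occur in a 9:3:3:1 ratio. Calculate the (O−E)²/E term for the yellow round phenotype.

The 9:3:3:1 ratio has 16 parts, so with N = 515 the expected counts are:
  yellow round: 515 × 9/16 = 289.6875
  yellow wrinkled: 515 × 3/16 = 96.5625
  green round: 515 × 3/16 = 96.5625
  green wrinkled: 515 × 1/16 = 32.1875
Contribution of yellow round: (281 − 289.6875)² / 289.6875 = 0.2605

0.261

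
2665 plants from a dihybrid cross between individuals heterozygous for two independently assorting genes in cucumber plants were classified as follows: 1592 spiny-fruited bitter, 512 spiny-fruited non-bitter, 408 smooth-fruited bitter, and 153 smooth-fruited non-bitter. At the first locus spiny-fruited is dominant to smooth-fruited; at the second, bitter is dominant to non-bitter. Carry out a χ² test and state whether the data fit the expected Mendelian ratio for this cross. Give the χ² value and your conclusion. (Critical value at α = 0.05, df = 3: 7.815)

A dihybrid F₂ with independent assortment and complete dominance at both loci gives a 9:3:3:1 phenotypic ratio.
The 9:3:3:1 ratio has 16 parts, so with N = 2665 the expected counts are:
  spiny-fruited bitter: 2665 × 9/16 = 1499.0625
  spiny-fruited non-bitter: 2665 × 3/16 = 499.6875
  smooth-fruited bitter: 2665 × 3/16 = 499.6875
  smooth-fruited non-bitter: 2665 × 1/16 = 166.5625
χ² = Σ (O − E)² / E
  spiny-fruited bitter: (1592 − 1499.0625)² / 1499.0625 = 5.7619
  spiny-fruited non-bitter: (512 − 499.6875)² / 499.6875 = 0.3034
  smooth-fruited bitter: (408 − 499.6875)² / 499.6875 = 16.8237
  smooth-fruited non-bitter: (153 − 166.5625)² / 166.5625 = 1.1043
χ² = 5.7619 + 0.3034 + 16.8237 + 1.1043 = 23.9933 ≈ 23.993
Degrees of freedom = 4 − 1 = 3; critical value at α = 0.05 is 7.815.
Since 23.993 > 7.815, we reject the null hypothesis — the data do not fit the 9:3:3:1 ratio.

23.993; not consistent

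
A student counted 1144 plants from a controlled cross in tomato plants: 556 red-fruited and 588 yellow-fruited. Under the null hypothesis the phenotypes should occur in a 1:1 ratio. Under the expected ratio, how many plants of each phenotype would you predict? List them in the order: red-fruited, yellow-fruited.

572, 572

Under the 1:1 hypothesis (Σ ratio = 2, N = 1144):
  red-fruited: 1144 × 1/2 = 572
  yellow-fruited: 1144 × 1/2 = 572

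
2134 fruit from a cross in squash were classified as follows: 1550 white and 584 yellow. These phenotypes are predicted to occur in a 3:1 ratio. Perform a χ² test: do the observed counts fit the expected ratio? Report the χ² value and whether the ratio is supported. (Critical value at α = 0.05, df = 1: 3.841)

The 3:1 ratio has 4 parts, so with N = 2134 the expected counts are:
  white: 2134 × 3/4 = 1600.5
  yellow: 2134 × 1/4 = 533.5
χ² = Σ (O − E)² / E
  white: (1550 − 1600.5)² / 1600.5 = 1.5934
  yellow: (584 − 533.5)² / 533.5 = 4.7802
χ² = 1.5934 + 4.7802 = 6.3736 ≈ 6.374
Degrees of freedom = 2 − 1 = 1; critical value at α = 0.05 is 3.841.
Since 6.374 > 3.841, we reject the null hypothesis — the data do not fit the 3:1 ratio.

6.374; not consistent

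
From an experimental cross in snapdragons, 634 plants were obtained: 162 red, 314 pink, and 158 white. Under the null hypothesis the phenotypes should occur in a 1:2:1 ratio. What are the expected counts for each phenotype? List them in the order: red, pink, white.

Expected counts for N = 634 under a 1:2:1 ratio (total parts = 4):
  red: 634 × 1/4 = 158.5
  pink: 634 × 2/4 = 317
  white: 634 × 1/4 = 158.5

158.5, 317, 158.5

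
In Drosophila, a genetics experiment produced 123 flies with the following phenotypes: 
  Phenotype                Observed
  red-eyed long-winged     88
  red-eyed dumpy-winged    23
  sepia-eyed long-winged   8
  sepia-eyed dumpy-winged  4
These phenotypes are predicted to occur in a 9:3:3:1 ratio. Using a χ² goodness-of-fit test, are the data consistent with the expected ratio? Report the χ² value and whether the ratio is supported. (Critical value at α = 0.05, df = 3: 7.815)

16.722; not consistent

Under the 9:3:3:1 hypothesis (Σ ratio = 16, N = 123):
  red-eyed long-winged: 123 × 9/16 = 69.1875
  red-eyed dumpy-winged: 123 × 3/16 = 23.0625
  sepia-eyed long-winged: 123 × 3/16 = 23.0625
  sepia-eyed dumpy-winged: 123 × 1/16 = 7.6875
χ² = Σ (O − E)² / E
  red-eyed long-winged: (88 − 69.1875)² / 69.1875 = 5.1152
  red-eyed dumpy-winged: (23 − 23.0625)² / 23.0625 = 0.0002
  sepia-eyed long-winged: (8 − 23.0625)² / 23.0625 = 9.8376
  sepia-eyed dumpy-winged: (4 − 7.6875)² / 7.6875 = 1.7688
χ² = 5.1152 + 0.0002 + 9.8376 + 1.7688 = 16.7218 ≈ 16.722
Degrees of freedom = 4 − 1 = 3; critical value at α = 0.05 is 7.815.
Since 16.722 > 7.815, we reject the null hypothesis — the data do not fit the 9:3:3:1 ratio.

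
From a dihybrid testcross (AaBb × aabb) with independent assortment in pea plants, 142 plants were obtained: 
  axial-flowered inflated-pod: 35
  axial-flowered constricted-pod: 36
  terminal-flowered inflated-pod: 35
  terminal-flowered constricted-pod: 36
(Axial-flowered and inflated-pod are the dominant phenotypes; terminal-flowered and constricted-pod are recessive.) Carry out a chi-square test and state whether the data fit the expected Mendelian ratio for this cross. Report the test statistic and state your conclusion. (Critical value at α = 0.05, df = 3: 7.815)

0.028; consistent

A dihybrid testcross with independent assortment gives a 1:1:1:1 ratio.
Expected counts for N = 142 under a 1:1:1:1 ratio (total parts = 4):
  axial-flowered inflated-pod: 142 × 1/4 = 35.5
  axial-flowered constricted-pod: 142 × 1/4 = 35.5
  terminal-flowered inflated-pod: 142 × 1/4 = 35.5
  terminal-flowered constricted-pod: 142 × 1/4 = 35.5
χ² = Σ (O − E)² / E
  axial-flowered inflated-pod: (35 − 35.5)² / 35.5 = 0.0070
  axial-flowered constricted-pod: (36 − 35.5)² / 35.5 = 0.0070
  terminal-flowered inflated-pod: (35 − 35.5)² / 35.5 = 0.0070
  terminal-flowered constricted-pod: (36 − 35.5)² / 35.5 = 0.0070
χ² = 0.0070 + 0.0070 + 0.0070 + 0.0070 = 0.028
Degrees of freedom = 4 − 1 = 3; critical value at α = 0.05 is 7.815.
Since 0.028 < 7.815, we fail to reject the null hypothesis — the data are consistent with the 1:1:1:1 ratio.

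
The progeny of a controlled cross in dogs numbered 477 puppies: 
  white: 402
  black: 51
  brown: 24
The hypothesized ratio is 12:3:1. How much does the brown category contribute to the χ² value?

1.133

Under the 12:3:1 hypothesis (Σ ratio = 16, N = 477):
  white: 477 × 12/16 = 357.75
  black: 477 × 3/16 = 89.4375
  brown: 477 × 1/16 = 29.8125
Contribution of brown: (24 − 29.8125)² / 29.8125 = 1.1333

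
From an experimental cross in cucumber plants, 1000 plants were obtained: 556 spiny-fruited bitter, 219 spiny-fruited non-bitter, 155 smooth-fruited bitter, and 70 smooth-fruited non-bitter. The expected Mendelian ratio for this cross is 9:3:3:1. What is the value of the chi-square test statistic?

Total ratio parts = 16. Expected numbers out of 1000:
  spiny-fruited bitter: 1000 × 9/16 = 562.5
  spiny-fruited non-bitter: 1000 × 3/16 = 187.5
  smooth-fruited bitter: 1000 × 3/16 = 187.5
  smooth-fruited non-bitter: 1000 × 1/16 = 62.5
χ² = Σ (O − E)² / E
  spiny-fruited bitter: (556 − 562.5)² / 562.5 = 0.0751
  spiny-fruited non-bitter: (219 − 187.5)² / 187.5 = 5.2920
  smooth-fruited bitter: (155 − 187.5)² / 187.5 = 5.6333
  smooth-fruited non-bitter: (70 − 62.5)² / 62.5 = 0.9000
χ² = 0.0751 + 5.2920 + 5.6333 + 0.9000 = 11.9004 ≈ 11.900

11.900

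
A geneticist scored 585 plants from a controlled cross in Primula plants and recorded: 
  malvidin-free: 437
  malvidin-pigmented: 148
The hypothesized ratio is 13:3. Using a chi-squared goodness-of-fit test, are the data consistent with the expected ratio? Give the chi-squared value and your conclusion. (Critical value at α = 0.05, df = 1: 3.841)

Under the 13:3 hypothesis (Σ ratio = 16, N = 585):
  malvidin-free: 585 × 13/16 = 475.3125
  malvidin-pigmented: 585 × 3/16 = 109.6875
χ² = Σ (O − E)² / E
  malvidin-free: (437 − 475.3125)² / 475.3125 = 3.0882
  malvidin-pigmented: (148 − 109.6875)² / 109.6875 = 13.3821
χ² = 3.0882 + 13.3821 = 16.4703 ≈ 16.470
Degrees of freedom = 2 − 1 = 1; critical value at α = 0.05 is 3.841.
Since 16.470 > 3.841, we reject the null hypothesis — the data do not fit the 13:3 ratio.

16.470; not consistent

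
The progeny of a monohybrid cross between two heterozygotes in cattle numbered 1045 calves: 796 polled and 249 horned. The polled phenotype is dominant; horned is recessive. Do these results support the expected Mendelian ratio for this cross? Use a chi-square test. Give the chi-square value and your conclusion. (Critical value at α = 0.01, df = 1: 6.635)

0.766; consistent

For a monohybrid cross between heterozygotes with complete dominance, the expected phenotypic ratio is 3:1.
Expected counts for N = 1045 under a 3:1 ratio (total parts = 4):
  polled: 1045 × 3/4 = 783.75
  horned: 1045 × 1/4 = 261.25
χ² = Σ (O − E)² / E
  polled: (796 − 783.75)² / 783.75 = 0.1915
  horned: (249 − 261.25)² / 261.25 = 0.5744
χ² = 0.1915 + 0.5744 = 0.7659 ≈ 0.766
Degrees of freedom = 2 − 1 = 1; critical value at α = 0.01 is 6.635.
Since 0.766 < 6.635, we fail to reject the null hypothesis — the data are consistent with the 3:1 ratio.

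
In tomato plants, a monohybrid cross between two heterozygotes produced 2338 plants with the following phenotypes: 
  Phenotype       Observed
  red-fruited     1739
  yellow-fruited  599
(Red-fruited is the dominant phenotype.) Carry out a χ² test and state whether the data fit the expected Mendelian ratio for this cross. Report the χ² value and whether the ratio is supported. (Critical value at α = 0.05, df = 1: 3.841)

0.480; consistent

For a monohybrid cross between heterozygotes with complete dominance, the expected phenotypic ratio is 3:1.
Under the 3:1 hypothesis (Σ ratio = 4, N = 2338):
  red-fruited: 2338 × 3/4 = 1753.5
  yellow-fruited: 2338 × 1/4 = 584.5
χ² = Σ (O − E)² / E
  red-fruited: (1739 − 1753.5)² / 1753.5 = 0.1199
  yellow-fruited: (599 − 584.5)² / 584.5 = 0.3597
χ² = 0.1199 + 0.3597 = 0.4796 ≈ 0.480
Degrees of freedom = 2 − 1 = 1; critical value at α = 0.05 is 3.841.
Since 0.480 < 3.841, we fail to reject the null hypothesis — the data are consistent with the 3:1 ratio.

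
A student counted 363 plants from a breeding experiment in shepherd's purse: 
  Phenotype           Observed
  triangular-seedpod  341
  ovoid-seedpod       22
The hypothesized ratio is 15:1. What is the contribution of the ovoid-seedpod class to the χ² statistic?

0.021

Total ratio parts = 16. Expected numbers out of 363:
  triangular-seedpod: 363 × 15/16 = 340.3125
  ovoid-seedpod: 363 × 1/16 = 22.6875
Contribution of ovoid-seedpod: (22 − 22.6875)² / 22.6875 = 0.0208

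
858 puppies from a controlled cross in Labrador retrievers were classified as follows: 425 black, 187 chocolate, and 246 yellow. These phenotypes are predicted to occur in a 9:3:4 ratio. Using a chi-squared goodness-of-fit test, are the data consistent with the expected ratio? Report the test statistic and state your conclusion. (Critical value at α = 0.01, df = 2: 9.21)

15.749; not consistent

Expected counts for N = 858 under a 9:3:4 ratio (total parts = 16):
  black: 858 × 9/16 = 482.625
  chocolate: 858 × 3/16 = 160.875
  yellow: 858 × 4/16 = 214.5
χ² = Σ (O − E)² / E
  black: (425 − 482.625)² / 482.625 = 6.8804
  chocolate: (187 − 160.875)² / 160.875 = 4.2425
  yellow: (246 − 214.5)² / 214.5 = 4.6259
χ² = 6.8804 + 4.2425 + 4.6259 = 15.7488 ≈ 15.749
Degrees of freedom = 3 − 1 = 2; critical value at α = 0.01 is 9.21.
Since 15.749 > 9.21, we reject the null hypothesis — the data do not fit the 9:3:4 ratio.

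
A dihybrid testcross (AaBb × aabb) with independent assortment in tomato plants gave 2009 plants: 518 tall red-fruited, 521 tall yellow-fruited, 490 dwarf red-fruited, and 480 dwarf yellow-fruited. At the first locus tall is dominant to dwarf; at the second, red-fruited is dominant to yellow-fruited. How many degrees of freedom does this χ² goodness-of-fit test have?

A dihybrid testcross with independent assortment gives a 1:1:1:1 ratio.
A goodness-of-fit test with 4 phenotype classes has df = 4 − 1 = 3.

3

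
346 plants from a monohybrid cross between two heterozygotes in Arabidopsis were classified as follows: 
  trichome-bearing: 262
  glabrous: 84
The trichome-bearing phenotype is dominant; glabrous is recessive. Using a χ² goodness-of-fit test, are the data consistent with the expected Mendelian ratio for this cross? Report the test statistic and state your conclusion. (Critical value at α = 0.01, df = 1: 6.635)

0.096; consistent

For a monohybrid cross between heterozygotes with complete dominance, the expected phenotypic ratio is 3:1.
Expected counts for N = 346 under a 3:1 ratio (total parts = 4):
  trichome-bearing: 346 × 3/4 = 259.5
  glabrous: 346 × 1/4 = 86.5
χ² = Σ (O − E)² / E
  trichome-bearing: (262 − 259.5)² / 259.5 = 0.0241
  glabrous: (84 − 86.5)² / 86.5 = 0.0723
χ² = 0.0241 + 0.0723 = 0.0964 ≈ 0.096
Degrees of freedom = 2 − 1 = 1; critical value at α = 0.01 is 6.635.
Since 0.096 < 6.635, we fail to reject the null hypothesis — the data are consistent with the 3:1 ratio.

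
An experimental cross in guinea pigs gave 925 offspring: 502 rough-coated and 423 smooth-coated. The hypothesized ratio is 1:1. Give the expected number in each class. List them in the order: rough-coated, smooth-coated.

462.5, 462.5

Under the 1:1 hypothesis (Σ ratio = 2, N = 925):
  rough-coated: 925 × 1/2 = 462.5
  smooth-coated: 925 × 1/2 = 462.5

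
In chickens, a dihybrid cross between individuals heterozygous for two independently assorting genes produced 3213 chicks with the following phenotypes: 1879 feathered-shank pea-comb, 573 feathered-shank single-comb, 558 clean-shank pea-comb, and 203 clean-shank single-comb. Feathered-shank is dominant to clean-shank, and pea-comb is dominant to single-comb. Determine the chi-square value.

7.584

A dihybrid F₂ with independent assortment and complete dominance at both loci gives a 9:3:3:1 phenotypic ratio.
Total ratio parts = 16. Expected numbers out of 3213:
  feathered-shank pea-comb: 3213 × 9/16 = 1807.3125
  feathered-shank single-comb: 3213 × 3/16 = 602.4375
  clean-shank pea-comb: 3213 × 3/16 = 602.4375
  clean-shank single-comb: 3213 × 1/16 = 200.8125
χ² = Σ (O − E)² / E
  feathered-shank pea-comb: (1879 − 1807.3125)² / 1807.3125 = 2.8435
  feathered-shank single-comb: (573 − 602.4375)² / 602.4375 = 1.4384
  clean-shank pea-comb: (558 − 602.4375)² / 602.4375 = 3.2778
  clean-shank single-comb: (203 − 200.8125)² / 200.8125 = 0.0238
χ² = 2.8435 + 1.4384 + 3.2778 + 0.0238 = 7.5835 ≈ 7.584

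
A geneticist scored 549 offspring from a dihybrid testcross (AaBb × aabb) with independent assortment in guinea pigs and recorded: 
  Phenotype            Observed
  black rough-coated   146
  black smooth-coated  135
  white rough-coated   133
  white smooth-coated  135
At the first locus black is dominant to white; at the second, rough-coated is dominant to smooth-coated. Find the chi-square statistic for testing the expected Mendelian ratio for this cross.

0.763

A dihybrid testcross with independent assortment gives a 1:1:1:1 ratio.
Expected counts for N = 549 under a 1:1:1:1 ratio (total parts = 4):
  black rough-coated: 549 × 1/4 = 137.25
  black smooth-coated: 549 × 1/4 = 137.25
  white rough-coated: 549 × 1/4 = 137.25
  white smooth-coated: 549 × 1/4 = 137.25
χ² = Σ (O − E)² / E
  black rough-coated: (146 − 137.25)² / 137.25 = 0.5578
  black smooth-coated: (135 − 137.25)² / 137.25 = 0.0369
  white rough-coated: (133 − 137.25)² / 137.25 = 0.1316
  white smooth-coated: (135 − 137.25)² / 137.25 = 0.0369
χ² = 0.5578 + 0.0369 + 0.1316 + 0.0369 = 0.7632 ≈ 0.763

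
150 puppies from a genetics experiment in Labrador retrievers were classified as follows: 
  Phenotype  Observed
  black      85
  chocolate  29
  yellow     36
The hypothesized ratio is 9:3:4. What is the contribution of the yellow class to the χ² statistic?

0.060

Expected counts for N = 150 under a 9:3:4 ratio (total parts = 16):
  black: 150 × 9/16 = 84.375
  chocolate: 150 × 3/16 = 28.125
  yellow: 150 × 4/16 = 37.5
Contribution of yellow: (36 − 37.5)² / 37.5 = 0.0600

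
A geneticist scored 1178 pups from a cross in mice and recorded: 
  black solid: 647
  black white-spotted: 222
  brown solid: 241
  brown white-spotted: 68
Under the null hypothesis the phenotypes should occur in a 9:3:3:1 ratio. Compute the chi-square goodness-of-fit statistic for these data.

2.638

The 9:3:3:1 ratio has 16 parts, so with N = 1178 the expected counts are:
  black solid: 1178 × 9/16 = 662.625
  black white-spotted: 1178 × 3/16 = 220.875
  brown solid: 1178 × 3/16 = 220.875
  brown white-spotted: 1178 × 1/16 = 73.625
χ² = Σ (O − E)² / E
  black solid: (647 − 662.625)² / 662.625 = 0.3684
  black white-spotted: (222 − 220.875)² / 220.875 = 0.0057
  brown solid: (241 − 220.875)² / 220.875 = 1.8337
  brown white-spotted: (68 − 73.625)² / 73.625 = 0.4298
χ² = 0.3684 + 0.0057 + 1.8337 + 0.4298 = 2.6376 ≈ 2.638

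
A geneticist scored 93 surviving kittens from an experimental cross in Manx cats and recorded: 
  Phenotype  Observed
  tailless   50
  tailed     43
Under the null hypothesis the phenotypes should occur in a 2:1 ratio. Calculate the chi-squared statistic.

6.968

Under the 2:1 hypothesis (Σ ratio = 3, N = 93):
  tailless: 93 × 2/3 = 62
  tailed: 93 × 1/3 = 31
χ² = Σ (O − E)² / E
  tailless: (50 − 62)² / 62 = 2.3226
  tailed: (43 − 31)² / 31 = 4.6452
χ² = 2.3226 + 4.6452 = 6.9678 ≈ 6.968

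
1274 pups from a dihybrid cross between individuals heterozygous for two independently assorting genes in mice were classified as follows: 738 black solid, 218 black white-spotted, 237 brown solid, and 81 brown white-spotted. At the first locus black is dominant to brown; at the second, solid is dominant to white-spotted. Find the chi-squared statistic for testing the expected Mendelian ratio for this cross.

A dihybrid F₂ with independent assortment and complete dominance at both loci gives a 9:3:3:1 phenotypic ratio.
Expected counts for N = 1274 under a 9:3:3:1 ratio (total parts = 16):
  black solid: 1274 × 9/16 = 716.625
  black white-spotted: 1274 × 3/16 = 238.875
  brown solid: 1274 × 3/16 = 238.875
  brown white-spotted: 1274 × 1/16 = 79.625
χ² = Σ (O − E)² / E
  black solid: (738 − 716.625)² / 716.625 = 0.6376
  black white-spotted: (218 − 238.875)² / 238.875 = 1.8242
  brown solid: (237 − 238.875)² / 238.875 = 0.0147
  brown white-spotted: (81 − 79.625)² / 79.625 = 0.0237
χ² = 0.6376 + 1.8242 + 0.0147 + 0.0237 = 2.5002 ≈ 2.500

2.500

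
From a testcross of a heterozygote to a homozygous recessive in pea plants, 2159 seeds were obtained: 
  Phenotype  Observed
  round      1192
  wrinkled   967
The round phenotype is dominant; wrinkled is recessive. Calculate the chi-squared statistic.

23.448

A testcross of a heterozygote (Aa × aa) gives a 1:1 phenotypic ratio.
The 1:1 ratio has 2 parts, so with N = 2159 the expected counts are:
  round: 2159 × 1/2 = 1079.5
  wrinkled: 2159 × 1/2 = 1079.5
χ² = Σ (O − E)² / E
  round: (1192 − 1079.5)² / 1079.5 = 11.7242
  wrinkled: (967 − 1079.5)² / 1079.5 = 11.7242
χ² = 11.7242 + 11.7242 = 23.4484 ≈ 23.448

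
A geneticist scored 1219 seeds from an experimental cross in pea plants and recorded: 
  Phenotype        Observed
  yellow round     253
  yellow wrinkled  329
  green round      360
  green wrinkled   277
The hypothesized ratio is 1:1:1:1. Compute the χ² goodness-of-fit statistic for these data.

Under the 1:1:1:1 hypothesis (Σ ratio = 4, N = 1219):
  yellow round: 1219 × 1/4 = 304.75
  yellow wrinkled: 1219 × 1/4 = 304.75
  green round: 1219 × 1/4 = 304.75
  green wrinkled: 1219 × 1/4 = 304.75
χ² = Σ (O − E)² / E
  yellow round: (253 − 304.75)² / 304.75 = 8.7877
  yellow wrinkled: (329 − 304.75)² / 304.75 = 1.9297
  green round: (360 − 304.75)² / 304.75 = 10.0166
  green wrinkled: (277 − 304.75)² / 304.75 = 2.5269
χ² = 8.7877 + 1.9297 + 10.0166 + 2.5269 = 23.2609 ≈ 23.261

23.261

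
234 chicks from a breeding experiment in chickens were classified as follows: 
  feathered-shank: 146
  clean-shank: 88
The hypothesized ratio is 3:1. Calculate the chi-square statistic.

19.835

Expected counts for N = 234 under a 3:1 ratio (total parts = 4):
  feathered-shank: 234 × 3/4 = 175.5
  clean-shank: 234 × 1/4 = 58.5
χ² = Σ (O − E)² / E
  feathered-shank: (146 − 175.5)² / 175.5 = 4.9587
  clean-shank: (88 − 58.5)² / 58.5 = 14.8761
χ² = 4.9587 + 14.8761 = 19.8348 ≈ 19.835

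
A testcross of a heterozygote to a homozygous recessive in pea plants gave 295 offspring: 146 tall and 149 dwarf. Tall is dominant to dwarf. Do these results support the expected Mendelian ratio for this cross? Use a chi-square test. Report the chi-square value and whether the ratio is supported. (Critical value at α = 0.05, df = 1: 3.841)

A testcross of a heterozygote (Aa × aa) gives a 1:1 phenotypic ratio.
The 1:1 ratio has 2 parts, so with N = 295 the expected counts are:
  tall: 295 × 1/2 = 147.5
  dwarf: 295 × 1/2 = 147.5
χ² = Σ (O − E)² / E
  tall: (146 − 147.5)² / 147.5 = 0.0153
  dwarf: (149 − 147.5)² / 147.5 = 0.0153
χ² = 0.0153 + 0.0153 = 0.0306 ≈ 0.031
Degrees of freedom = 2 − 1 = 1; critical value at α = 0.05 is 3.841.
Since 0.031 < 3.841, we fail to reject the null hypothesis — the data are consistent with the 1:1 ratio.

0.031; consistent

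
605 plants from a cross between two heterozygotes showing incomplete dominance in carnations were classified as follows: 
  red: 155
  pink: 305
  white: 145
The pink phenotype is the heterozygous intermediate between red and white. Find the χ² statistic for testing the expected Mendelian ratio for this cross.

With incomplete dominance, a heterozygote × heterozygote cross gives a 1:2:1 phenotypic ratio.
Expected counts for N = 605 under a 1:2:1 ratio (total parts = 4):
  red: 605 × 1/4 = 151.25
  pink: 605 × 2/4 = 302.5
  white: 605 × 1/4 = 151.25
χ² = Σ (O − E)² / E
  red: (155 − 151.25)² / 151.25 = 0.0930
  pink: (305 − 302.5)² / 302.5 = 0.0207
  white: (145 − 151.25)² / 151.25 = 0.2583
χ² = 0.0930 + 0.0207 + 0.2583 = 0.372

0.372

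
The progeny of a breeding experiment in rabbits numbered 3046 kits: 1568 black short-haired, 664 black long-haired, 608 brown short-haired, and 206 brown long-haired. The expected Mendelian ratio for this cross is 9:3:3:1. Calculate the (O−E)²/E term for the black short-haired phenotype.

12.335

Total ratio parts = 16. Expected numbers out of 3046:
  black short-haired: 3046 × 9/16 = 1713.375
  black long-haired: 3046 × 3/16 = 571.125
  brown short-haired: 3046 × 3/16 = 571.125
  brown long-haired: 3046 × 1/16 = 190.375
Contribution of black short-haired: (1568 − 1713.375)² / 1713.375 = 12.3347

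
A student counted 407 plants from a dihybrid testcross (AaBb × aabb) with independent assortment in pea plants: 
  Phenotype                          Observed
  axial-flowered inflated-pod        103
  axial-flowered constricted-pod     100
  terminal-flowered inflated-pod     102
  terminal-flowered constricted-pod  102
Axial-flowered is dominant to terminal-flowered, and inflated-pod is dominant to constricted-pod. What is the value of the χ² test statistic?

A dihybrid testcross with independent assortment gives a 1:1:1:1 ratio.
The 1:1:1:1 ratio has 4 parts, so with N = 407 the expected counts are:
  axial-flowered inflated-pod: 407 × 1/4 = 101.75
  axial-flowered constricted-pod: 407 × 1/4 = 101.75
  terminal-flowered inflated-pod: 407 × 1/4 = 101.75
  terminal-flowered constricted-pod: 407 × 1/4 = 101.75
χ² = Σ (O − E)² / E
  axial-flowered inflated-pod: (103 − 101.75)² / 101.75 = 0.0154
  axial-flowered constricted-pod: (100 − 101.75)² / 101.75 = 0.0301
  terminal-flowered inflated-pod: (102 − 101.75)² / 101.75 = 0.0006
  terminal-flowered constricted-pod: (102 − 101.75)² / 101.75 = 0.0006
χ² = 0.0154 + 0.0301 + 0.0006 + 0.0006 = 0.0467 ≈ 0.047

0.047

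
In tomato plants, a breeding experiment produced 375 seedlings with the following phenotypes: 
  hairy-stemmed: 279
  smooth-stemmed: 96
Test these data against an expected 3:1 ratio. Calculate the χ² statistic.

Total ratio parts = 4. Expected numbers out of 375:
  hairy-stemmed: 375 × 3/4 = 281.25
  smooth-stemmed: 375 × 1/4 = 93.75
χ² = Σ (O − E)² / E
  hairy-stemmed: (279 − 281.25)² / 281.25 = 0.0180
  smooth-stemmed: (96 − 93.75)² / 93.75 = 0.0540
χ² = 0.0180 + 0.0540 = 0.072

0.072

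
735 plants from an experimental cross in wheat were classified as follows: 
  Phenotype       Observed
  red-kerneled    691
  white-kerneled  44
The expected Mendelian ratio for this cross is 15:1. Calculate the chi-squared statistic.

Total ratio parts = 16. Expected numbers out of 735:
  red-kerneled: 735 × 15/16 = 689.0625
  white-kerneled: 735 × 1/16 = 45.9375
χ² = Σ (O − E)² / E
  red-kerneled: (691 − 689.0625)² / 689.0625 = 0.0054
  white-kerneled: (44 − 45.9375)² / 45.9375 = 0.0817
χ² = 0.0054 + 0.0817 = 0.0871 ≈ 0.087

0.087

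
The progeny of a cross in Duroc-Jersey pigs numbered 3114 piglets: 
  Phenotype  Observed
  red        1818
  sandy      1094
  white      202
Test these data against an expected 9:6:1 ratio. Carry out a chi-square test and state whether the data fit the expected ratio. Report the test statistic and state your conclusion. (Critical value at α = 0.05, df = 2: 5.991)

The 9:6:1 ratio has 16 parts, so with N = 3114 the expected counts are:
  red: 3114 × 9/16 = 1751.625
  sandy: 3114 × 6/16 = 1167.75
  white: 3114 × 1/16 = 194.625
χ² = Σ (O − E)² / E
  red: (1818 − 1751.625)² / 1751.625 = 2.5152
  sandy: (1094 − 1167.75)² / 1167.75 = 4.6577
  white: (202 − 194.625)² / 194.625 = 0.2795
χ² = 2.5152 + 4.6577 + 0.2795 = 7.4524 ≈ 7.452
Degrees of freedom = 3 − 1 = 2; critical value at α = 0.05 is 5.991.
Since 7.452 > 5.991, we reject the null hypothesis — the data do not fit the 9:6:1 ratio.

7.452; not consistent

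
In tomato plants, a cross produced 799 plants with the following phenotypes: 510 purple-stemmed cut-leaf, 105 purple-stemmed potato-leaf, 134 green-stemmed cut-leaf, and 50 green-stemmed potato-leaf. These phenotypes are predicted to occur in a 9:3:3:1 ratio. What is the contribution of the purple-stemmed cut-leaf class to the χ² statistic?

Expected counts for N = 799 under a 9:3:3:1 ratio (total parts = 16):
  purple-stemmed cut-leaf: 799 × 9/16 = 449.4375
  purple-stemmed potato-leaf: 799 × 3/16 = 149.8125
  green-stemmed cut-leaf: 799 × 3/16 = 149.8125
  green-stemmed potato-leaf: 799 × 1/16 = 49.9375
Contribution of purple-stemmed cut-leaf: (510 − 449.4375)² / 449.4375 = 8.1609

8.161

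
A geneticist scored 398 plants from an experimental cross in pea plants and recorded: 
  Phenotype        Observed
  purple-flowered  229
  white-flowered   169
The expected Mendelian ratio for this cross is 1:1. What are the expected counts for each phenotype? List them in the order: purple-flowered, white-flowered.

Total ratio parts = 2. Expected numbers out of 398:
  purple-flowered: 398 × 1/2 = 199
  white-flowered: 398 × 1/2 = 199

199, 199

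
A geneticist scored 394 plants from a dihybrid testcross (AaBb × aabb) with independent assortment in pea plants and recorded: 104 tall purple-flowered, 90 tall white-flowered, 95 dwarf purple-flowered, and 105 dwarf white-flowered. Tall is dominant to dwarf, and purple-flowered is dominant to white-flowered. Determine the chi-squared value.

A dihybrid testcross with independent assortment gives a 1:1:1:1 ratio.
The 1:1:1:1 ratio has 4 parts, so with N = 394 the expected counts are:
  tall purple-flowered: 394 × 1/4 = 98.5
  tall white-flowered: 394 × 1/4 = 98.5
  dwarf purple-flowered: 394 × 1/4 = 98.5
  dwarf white-flowered: 394 × 1/4 = 98.5
χ² = Σ (O − E)² / E
  tall purple-flowered: (104 − 98.5)² / 98.5 = 0.3071
  tall white-flowered: (90 − 98.5)² / 98.5 = 0.7335
  dwarf purple-flowered: (95 − 98.5)² / 98.5 = 0.1244
  dwarf white-flowered: (105 − 98.5)² / 98.5 = 0.4289
χ² = 0.3071 + 0.7335 + 0.1244 + 0.4289 = 1.5939 ≈ 1.594

1.594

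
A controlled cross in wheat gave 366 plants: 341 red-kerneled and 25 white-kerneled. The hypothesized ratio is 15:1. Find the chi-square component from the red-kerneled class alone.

Under the 15:1 hypothesis (Σ ratio = 16, N = 366):
  red-kerneled: 366 × 15/16 = 343.125
  white-kerneled: 366 × 1/16 = 22.875
Contribution of red-kerneled: (341 − 343.125)² / 343.125 = 0.0132

0.013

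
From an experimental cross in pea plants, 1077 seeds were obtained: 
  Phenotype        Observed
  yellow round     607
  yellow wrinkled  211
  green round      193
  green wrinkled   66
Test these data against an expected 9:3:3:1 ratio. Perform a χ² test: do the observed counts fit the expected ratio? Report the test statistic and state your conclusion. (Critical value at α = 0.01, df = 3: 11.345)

Under the 9:3:3:1 hypothesis (Σ ratio = 16, N = 1077):
  yellow round: 1077 × 9/16 = 605.8125
  yellow wrinkled: 1077 × 3/16 = 201.9375
  green round: 1077 × 3/16 = 201.9375
  green wrinkled: 1077 × 1/16 = 67.3125
χ² = Σ (O − E)² / E
  yellow round: (607 − 605.8125)² / 605.8125 = 0.0023
  yellow wrinkled: (211 − 201.9375)² / 201.9375 = 0.4067
  green round: (193 − 201.9375)² / 201.9375 = 0.3956
  green wrinkled: (66 − 67.3125)² / 67.3125 = 0.0256
χ² = 0.0023 + 0.4067 + 0.3956 + 0.0256 = 0.8302 ≈ 0.830
Degrees of freedom = 4 − 1 = 3; critical value at α = 0.01 is 11.345.
Since 0.830 < 11.345, we fail to reject the null hypothesis — the data are consistent with the 9:3:3:1 ratio.

0.830; consistent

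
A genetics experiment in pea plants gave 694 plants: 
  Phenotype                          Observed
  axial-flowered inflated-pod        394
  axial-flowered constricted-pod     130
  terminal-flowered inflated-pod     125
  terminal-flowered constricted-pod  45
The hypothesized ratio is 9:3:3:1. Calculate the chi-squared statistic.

0.297

The 9:3:3:1 ratio has 16 parts, so with N = 694 the expected counts are:
  axial-flowered inflated-pod: 694 × 9/16 = 390.375
  axial-flowered constricted-pod: 694 × 3/16 = 130.125
  terminal-flowered inflated-pod: 694 × 3/16 = 130.125
  terminal-flowered constricted-pod: 694 × 1/16 = 43.375
χ² = Σ (O − E)² / E
  axial-flowered inflated-pod: (394 − 390.375)² / 390.375 = 0.0337
  axial-flowered constricted-pod: (130 − 130.125)² / 130.125 = 0.0001
  terminal-flowered inflated-pod: (125 − 130.125)² / 130.125 = 0.2018
  terminal-flowered constricted-pod: (45 − 43.375)² / 43.375 = 0.0609
χ² = 0.0337 + 0.0001 + 0.2018 + 0.0609 = 0.2965 ≈ 0.297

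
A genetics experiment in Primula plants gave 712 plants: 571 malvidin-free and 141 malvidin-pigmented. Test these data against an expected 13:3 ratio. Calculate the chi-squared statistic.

0.519

Expected counts for N = 712 under a 13:3 ratio (total parts = 16):
  malvidin-free: 712 × 13/16 = 578.5
  malvidin-pigmented: 712 × 3/16 = 133.5
χ² = Σ (O − E)² / E
  malvidin-free: (571 − 578.5)² / 578.5 = 0.0972
  malvidin-pigmented: (141 − 133.5)² / 133.5 = 0.4213
χ² = 0.0972 + 0.4213 = 0.5185 ≈ 0.519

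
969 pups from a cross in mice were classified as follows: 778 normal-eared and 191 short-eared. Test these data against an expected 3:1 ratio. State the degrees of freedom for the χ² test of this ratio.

A goodness-of-fit test with 2 phenotype classes has df = 2 − 1 = 1.

1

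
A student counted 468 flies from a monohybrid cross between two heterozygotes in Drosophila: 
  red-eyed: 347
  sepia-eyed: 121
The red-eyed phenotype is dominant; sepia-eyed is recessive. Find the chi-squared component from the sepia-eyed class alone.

0.137

For a monohybrid cross between heterozygotes with complete dominance, the expected phenotypic ratio is 3:1.
Expected counts for N = 468 under a 3:1 ratio (total parts = 4):
  red-eyed: 468 × 3/4 = 351
  sepia-eyed: 468 × 1/4 = 117
Contribution of sepia-eyed: (121 − 117)² / 117 = 0.1368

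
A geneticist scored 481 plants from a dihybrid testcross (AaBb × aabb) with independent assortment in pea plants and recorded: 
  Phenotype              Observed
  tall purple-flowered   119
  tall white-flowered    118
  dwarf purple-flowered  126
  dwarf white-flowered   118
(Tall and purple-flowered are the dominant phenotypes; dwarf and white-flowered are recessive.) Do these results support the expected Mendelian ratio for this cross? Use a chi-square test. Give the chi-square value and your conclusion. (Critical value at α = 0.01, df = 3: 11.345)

A dihybrid testcross with independent assortment gives a 1:1:1:1 ratio.
Under the 1:1:1:1 hypothesis (Σ ratio = 4, N = 481):
  tall purple-flowered: 481 × 1/4 = 120.25
  tall white-flowered: 481 × 1/4 = 120.25
  dwarf purple-flowered: 481 × 1/4 = 120.25
  dwarf white-flowered: 481 × 1/4 = 120.25
χ² = Σ (O − E)² / E
  tall purple-flowered: (119 − 120.25)² / 120.25 = 0.0130
  tall white-flowered: (118 − 120.25)² / 120.25 = 0.0421
  dwarf purple-flowered: (126 − 120.25)² / 120.25 = 0.2749
  dwarf white-flowered: (118 − 120.25)² / 120.25 = 0.0421
χ² = 0.0130 + 0.0421 + 0.2749 + 0.0421 = 0.3721 ≈ 0.372
Degrees of freedom = 4 − 1 = 3; critical value at α = 0.01 is 11.345.
Since 0.372 < 11.345, we fail to reject the null hypothesis — the data are consistent with the 1:1:1:1 ratio.

0.372; consistent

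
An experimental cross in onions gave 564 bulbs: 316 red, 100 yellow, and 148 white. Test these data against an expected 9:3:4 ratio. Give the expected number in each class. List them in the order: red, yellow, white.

Total ratio parts = 16. Expected numbers out of 564:
  red: 564 × 9/16 = 317.25
  yellow: 564 × 3/16 = 105.75
  white: 564 × 4/16 = 141

317.25, 105.75, 141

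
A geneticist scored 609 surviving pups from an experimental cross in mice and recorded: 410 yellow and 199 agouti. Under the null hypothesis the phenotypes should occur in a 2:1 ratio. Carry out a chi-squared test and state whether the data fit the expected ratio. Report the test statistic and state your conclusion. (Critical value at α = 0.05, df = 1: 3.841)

0.118; consistent

Total ratio parts = 3. Expected numbers out of 609:
  yellow: 609 × 2/3 = 406
  agouti: 609 × 1/3 = 203
χ² = Σ (O − E)² / E
  yellow: (410 − 406)² / 406 = 0.0394
  agouti: (199 − 203)² / 203 = 0.0788
χ² = 0.0394 + 0.0788 = 0.1182 ≈ 0.118
Degrees of freedom = 2 − 1 = 1; critical value at α = 0.05 is 3.841.
Since 0.118 < 3.841, we fail to reject the null hypothesis — the data are consistent with the 2:1 ratio.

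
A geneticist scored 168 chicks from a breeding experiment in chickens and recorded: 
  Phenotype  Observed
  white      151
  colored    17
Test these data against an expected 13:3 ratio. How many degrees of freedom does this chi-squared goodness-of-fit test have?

A goodness-of-fit test with 2 phenotype classes has df = 2 − 1 = 1.

1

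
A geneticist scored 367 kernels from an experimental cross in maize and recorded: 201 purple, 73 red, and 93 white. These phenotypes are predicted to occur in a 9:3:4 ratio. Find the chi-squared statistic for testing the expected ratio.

The 9:3:4 ratio has 16 parts, so with N = 367 the expected counts are:
  purple: 367 × 9/16 = 206.4375
  red: 367 × 3/16 = 68.8125
  white: 367 × 4/16 = 91.75
χ² = Σ (O − E)² / E
  purple: (201 − 206.4375)² / 206.4375 = 0.1432
  red: (73 − 68.8125)² / 68.8125 = 0.2548
  white: (93 − 91.75)² / 91.75 = 0.0170
χ² = 0.1432 + 0.2548 + 0.0170 = 0.415

0.415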